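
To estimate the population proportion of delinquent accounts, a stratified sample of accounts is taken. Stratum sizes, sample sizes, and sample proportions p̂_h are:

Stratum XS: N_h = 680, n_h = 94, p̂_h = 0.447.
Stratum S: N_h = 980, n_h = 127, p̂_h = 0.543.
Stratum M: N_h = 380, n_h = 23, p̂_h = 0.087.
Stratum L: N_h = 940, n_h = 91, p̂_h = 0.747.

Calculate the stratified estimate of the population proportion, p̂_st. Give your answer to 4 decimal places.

p̂_st ≈ 0.5273

N = 2980; stratum weights W_h = N_h/N.
p̂_st = Σ W_h p̂_h = (680·0.447 + 980·0.543 + 380·0.087 + 940·0.747)/2980 = 0.52730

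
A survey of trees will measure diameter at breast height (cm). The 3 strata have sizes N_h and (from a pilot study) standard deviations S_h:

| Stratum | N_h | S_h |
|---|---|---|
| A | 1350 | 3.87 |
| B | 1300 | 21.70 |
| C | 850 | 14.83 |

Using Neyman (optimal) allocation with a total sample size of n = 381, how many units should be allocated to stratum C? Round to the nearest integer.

104

Neyman allocation: n_h = n · N_h S_h / Σ N_i S_i, with n = 381.
  stratum A: N_h·S_h = 1350·3.87 = 5224.50
  stratum B: N_h·S_h = 1300·21.70 = 28210.00
  stratum C: N_h·S_h = 850·14.83 = 12605.50
Σ N_h S_h = 46040.00
n for stratum C = 381·12605.50/46040.00 = 104.316 → 104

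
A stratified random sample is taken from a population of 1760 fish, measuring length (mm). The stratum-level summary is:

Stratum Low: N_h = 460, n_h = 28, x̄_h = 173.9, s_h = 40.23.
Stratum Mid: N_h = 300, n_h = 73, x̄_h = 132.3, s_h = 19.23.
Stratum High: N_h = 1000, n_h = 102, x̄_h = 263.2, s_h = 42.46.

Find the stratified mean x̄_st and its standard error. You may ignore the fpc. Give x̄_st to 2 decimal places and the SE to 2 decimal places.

x̄_st = Σ W_h x̄_h = (460·173.9 + 300·132.3 + 1000·263.2)/1760 = 217.54773
V̂(x̄_st) = Σ W_h² s_h²/n_h, with W_h = N_h/N and N = 1760:
  stratum Low: (460/1760)²·40.23²/28 = 3.9485
  stratum Mid: (300/1760)²·19.23²/73 = 0.147181
  stratum High: (1000/1760)²·42.46²/102 = 5.70604
V̂(x̄_st) = 9.80172
SE(x̄_st) = √9.80172 = 3.13077

x̄_st ≈ 217.55, SE ≈ 3.13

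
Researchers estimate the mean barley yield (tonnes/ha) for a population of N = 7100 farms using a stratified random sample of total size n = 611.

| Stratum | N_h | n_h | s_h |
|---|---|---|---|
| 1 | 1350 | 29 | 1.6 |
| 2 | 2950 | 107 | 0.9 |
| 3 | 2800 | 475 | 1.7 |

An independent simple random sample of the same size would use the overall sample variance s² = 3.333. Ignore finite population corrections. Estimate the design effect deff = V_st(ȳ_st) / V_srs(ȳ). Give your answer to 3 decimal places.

V̂(ȳ_st) = Σ W_h² s_h²/n_h, with W_h = N_h/N and N = 7100:
  stratum 1: (1350/7100)²·1.6²/29 = 0.00319148
  stratum 2: (2950/7100)²·0.9²/107 = 0.00130686
  stratum 3: (2800/7100)²·1.7²/475 = 0.000946245
V_st = 0.00544459
V_srs = s²/n = 3.333/611 = 0.00545499
deff = V_st / V_srs = 0.00544459/0.00545499 = 0.9981

deff ≈ 0.998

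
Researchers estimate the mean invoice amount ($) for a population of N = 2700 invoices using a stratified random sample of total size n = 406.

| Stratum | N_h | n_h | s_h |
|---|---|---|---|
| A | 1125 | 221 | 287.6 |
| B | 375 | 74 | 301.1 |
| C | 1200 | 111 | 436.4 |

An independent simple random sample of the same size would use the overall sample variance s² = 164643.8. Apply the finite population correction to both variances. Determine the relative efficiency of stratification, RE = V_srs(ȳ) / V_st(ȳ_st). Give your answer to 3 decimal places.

V̂(ȳ_st) = Σ W_h² (1 − n_h/N_h) s_h²/n_h, with W_h = N_h/N and N = 2700:
  stratum A: (1125/2700)²·(1 − 221/1125)·287.6²/221 = 52.213
  stratum B: (375/2700)²·(1 − 74/375)·301.1²/74 = 18.9697
  stratum C: (1200/2700)²·(1 − 111/1200)·436.4²/111 = 307.559
V_st = 378.741
V_srs = (1 − 406/2700)·164643.8/406 = 344.547
Relative efficiency = V_srs / V_st = 344.547/378.741 = 0.9097

RE ≈ 0.910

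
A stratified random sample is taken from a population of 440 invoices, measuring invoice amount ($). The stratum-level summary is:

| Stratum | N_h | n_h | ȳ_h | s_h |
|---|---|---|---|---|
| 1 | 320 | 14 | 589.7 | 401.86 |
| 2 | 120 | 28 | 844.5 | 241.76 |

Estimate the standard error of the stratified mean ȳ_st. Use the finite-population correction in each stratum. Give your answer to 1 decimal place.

V̂(ȳ_st) = Σ W_h² (1 − n_h/N_h) s_h²/n_h, with W_h = N_h/N and N = 440:
  stratum 1: (320/440)²·(1 − 14/320)·401.86²/14 = 5834.28
  stratum 2: (120/440)²·(1 − 28/120)·241.76²/28 = 119.035
V̂(ȳ_st) = 5953.32
SE(ȳ_st) = √5953.32 = 77.1578

SE(ȳ_st) ≈ 77.2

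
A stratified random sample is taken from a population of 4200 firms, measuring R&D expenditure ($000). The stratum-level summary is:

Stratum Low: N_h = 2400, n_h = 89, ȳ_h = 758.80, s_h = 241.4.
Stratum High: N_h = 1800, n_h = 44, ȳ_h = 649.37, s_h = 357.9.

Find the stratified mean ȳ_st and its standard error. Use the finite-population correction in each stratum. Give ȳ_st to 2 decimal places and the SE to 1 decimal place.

ȳ_st ≈ 711.90, SE ≈ 27.0

ȳ_st = Σ W_h ȳ_h = (2400·758.80 + 1800·649.37)/4200 = 711.90143
V̂(ȳ_st) = Σ W_h² (1 − n_h/N_h) s_h²/n_h, with W_h = N_h/N and N = 4200:
  stratum Low: (2400/4200)²·(1 − 89/2400)·241.4²/89 = 205.872
  stratum High: (1800/4200)²·(1 − 44/1800)·357.9²/44 = 521.638
V̂(ȳ_st) = 727.51
SE(ȳ_st) = √727.51 = 26.9724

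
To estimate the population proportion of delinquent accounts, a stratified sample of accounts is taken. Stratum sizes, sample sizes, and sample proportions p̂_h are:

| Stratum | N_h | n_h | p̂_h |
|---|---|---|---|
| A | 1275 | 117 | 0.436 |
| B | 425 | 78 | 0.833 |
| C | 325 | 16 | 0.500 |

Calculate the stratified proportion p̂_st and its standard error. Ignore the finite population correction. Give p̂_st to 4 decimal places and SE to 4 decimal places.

N = 2025; stratum weights W_h = N_h/N.
p̂_st = Σ W_h p̂_h = (1275·0.436 + 425·0.833 + 325·0.500)/2025 = 0.52959
V̂(p̂_st) = Σ W_h² p̂_h(1−p̂_h)/(n_h−1):
  stratum A: (1275/2025)²·0.436·0.564/116 = 0.000840384
  stratum B: (425/2025)²·0.833·0.167/77 = 7.9579e-05
  stratum C: (325/2025)²·0.500·0.500/15 = 0.000429304
V̂(p̂_st) = 0.00134927; SE = √V̂ = 0.0367324

p̂_st ≈ 0.5296, SE ≈ 0.0367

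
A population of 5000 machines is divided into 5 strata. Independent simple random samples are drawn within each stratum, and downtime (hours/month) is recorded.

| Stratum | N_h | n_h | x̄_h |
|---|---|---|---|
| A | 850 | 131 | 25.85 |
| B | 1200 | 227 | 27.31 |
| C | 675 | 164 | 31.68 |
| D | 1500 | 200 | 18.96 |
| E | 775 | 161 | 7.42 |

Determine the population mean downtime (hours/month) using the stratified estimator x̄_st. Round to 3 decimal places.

N = Σ N_h = 5000. Stratum weights W_h = N_h/N.
x̄_st = (850·25.85 + 1200·27.31 + 675·31.68 + 1500·18.96 + 775·7.42) / 5000 = 22.06380

x̄_st ≈ 22.064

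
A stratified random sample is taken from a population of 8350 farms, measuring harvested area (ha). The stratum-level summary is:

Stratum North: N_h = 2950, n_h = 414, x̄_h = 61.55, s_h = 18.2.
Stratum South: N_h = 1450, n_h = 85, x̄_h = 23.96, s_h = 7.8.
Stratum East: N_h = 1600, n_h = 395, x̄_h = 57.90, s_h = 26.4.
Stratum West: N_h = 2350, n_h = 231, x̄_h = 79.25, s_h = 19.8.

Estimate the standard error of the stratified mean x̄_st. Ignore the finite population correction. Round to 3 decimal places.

SE(x̄_st) ≈ 0.566

V̂(x̄_st) = Σ W_h² s_h²/n_h, with W_h = N_h/N and N = 8350:
  stratum North: (2950/8350)²·18.2²/414 = 0.099865
  stratum South: (1450/8350)²·7.8²/85 = 0.0215841
  stratum East: (1600/8350)²·26.4²/395 = 0.0647855
  stratum West: (2350/8350)²·19.8²/231 = 0.134425
V̂(x̄_st) = 0.32066
SE(x̄_st) = √0.32066 = 0.566268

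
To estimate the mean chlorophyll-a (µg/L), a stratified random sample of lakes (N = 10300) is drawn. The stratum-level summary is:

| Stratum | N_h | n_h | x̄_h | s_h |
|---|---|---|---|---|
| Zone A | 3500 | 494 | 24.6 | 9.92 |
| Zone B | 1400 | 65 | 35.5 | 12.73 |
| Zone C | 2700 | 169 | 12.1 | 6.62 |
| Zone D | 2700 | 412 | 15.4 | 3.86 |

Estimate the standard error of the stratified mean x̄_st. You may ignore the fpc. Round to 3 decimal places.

V̂(x̄_st) = Σ W_h² s_h²/n_h, with W_h = N_h/N and N = 10300:
  stratum Zone A: (3500/10300)²·9.92²/494 = 0.0230016
  stratum Zone B: (1400/10300)²·12.73²/65 = 0.0460601
  stratum Zone C: (2700/10300)²·6.62²/169 = 0.017819
  stratum Zone D: (2700/10300)²·3.86²/412 = 0.00248502
V̂(x̄_st) = 0.0893657
SE(x̄_st) = √0.0893657 = 0.298941

SE(x̄_st) ≈ 0.299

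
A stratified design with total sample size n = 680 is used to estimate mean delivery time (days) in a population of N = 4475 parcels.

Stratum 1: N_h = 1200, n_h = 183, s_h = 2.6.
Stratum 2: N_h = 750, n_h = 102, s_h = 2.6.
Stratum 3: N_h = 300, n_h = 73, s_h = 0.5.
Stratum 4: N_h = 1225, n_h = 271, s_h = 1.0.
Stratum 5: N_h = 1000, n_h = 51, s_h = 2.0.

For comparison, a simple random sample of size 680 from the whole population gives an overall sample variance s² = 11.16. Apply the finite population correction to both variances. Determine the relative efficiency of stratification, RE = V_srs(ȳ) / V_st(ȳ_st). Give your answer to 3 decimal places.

RE ≈ 1.784

V̂(ȳ_st) = Σ W_h² (1 − n_h/N_h) s_h²/n_h, with W_h = N_h/N and N = 4475:
  stratum 1: (1200/4475)²·(1 − 183/1200)·2.6²/183 = 0.00225119
  stratum 2: (750/4475)²·(1 − 102/750)·2.6²/102 = 0.00160841
  stratum 3: (300/4475)²·(1 − 73/300)·0.5²/73 = 1.1646e-05
  stratum 4: (1225/4475)²·(1 − 271/1225)·1.0²/271 = 0.000215342
  stratum 5: (1000/4475)²·(1 − 51/1000)·2.0²/51 = 0.00371681
V_st = 0.00780339
V_srs = (1 − 680/4475)·11.16/680 = 0.0139179
Relative efficiency = V_srs / V_st = 0.0139179/0.00780339 = 1.7836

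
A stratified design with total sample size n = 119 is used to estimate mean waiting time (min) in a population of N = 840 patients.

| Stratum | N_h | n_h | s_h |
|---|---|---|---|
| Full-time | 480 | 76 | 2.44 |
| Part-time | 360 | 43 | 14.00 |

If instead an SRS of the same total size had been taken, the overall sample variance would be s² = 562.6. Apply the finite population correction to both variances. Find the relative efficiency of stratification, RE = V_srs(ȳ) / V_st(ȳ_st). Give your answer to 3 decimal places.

V̂(ȳ_st) = Σ W_h² (1 − n_h/N_h) s_h²/n_h, with W_h = N_h/N and N = 840:
  stratum Full-time: (480/840)²·(1 − 76/480)·2.44²/76 = 0.0215293
  stratum Part-time: (360/840)²·(1 − 43/360)·14.00²/43 = 0.737209
V_st = 0.758739
V_srs = (1 − 119/840)·562.6/119 = 4.05797
Relative efficiency = V_srs / V_st = 4.05797/0.758739 = 5.3483

RE ≈ 5.348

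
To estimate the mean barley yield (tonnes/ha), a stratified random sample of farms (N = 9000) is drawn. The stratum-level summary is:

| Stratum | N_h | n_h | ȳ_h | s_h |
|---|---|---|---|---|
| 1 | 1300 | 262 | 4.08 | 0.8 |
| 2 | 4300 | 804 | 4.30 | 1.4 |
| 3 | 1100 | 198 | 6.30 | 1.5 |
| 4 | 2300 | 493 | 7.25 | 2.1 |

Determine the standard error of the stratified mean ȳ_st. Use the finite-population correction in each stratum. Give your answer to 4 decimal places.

V̂(ȳ_st) = Σ W_h² (1 − n_h/N_h) s_h²/n_h, with W_h = N_h/N and N = 9000:
  stratum 1: (1300/9000)²·(1 − 262/1300)·0.8²/262 = 4.06944e-05
  stratum 2: (4300/9000)²·(1 − 804/4300)·1.4²/804 = 0.000452434
  stratum 3: (1100/9000)²·(1 − 198/1100)·1.5²/198 = 0.000139198
  stratum 4: (2300/9000)²·(1 − 493/2300)·2.1²/493 = 0.000458979
V̂(ȳ_st) = 0.0010913
SE(ȳ_st) = √0.0010913 = 0.0330349

SE(ȳ_st) ≈ 0.0330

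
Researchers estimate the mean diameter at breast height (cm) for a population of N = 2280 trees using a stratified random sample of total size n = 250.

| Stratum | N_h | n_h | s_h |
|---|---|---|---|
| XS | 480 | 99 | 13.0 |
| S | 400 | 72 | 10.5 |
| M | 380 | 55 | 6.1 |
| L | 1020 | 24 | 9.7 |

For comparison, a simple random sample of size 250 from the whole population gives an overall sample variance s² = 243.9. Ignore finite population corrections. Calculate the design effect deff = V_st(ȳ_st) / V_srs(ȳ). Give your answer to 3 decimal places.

V̂(ȳ_st) = Σ W_h² s_h²/n_h, with W_h = N_h/N and N = 2280:
  stratum XS: (480/2280)²·13.0²/99 = 0.0756596
  stratum S: (400/2280)²·10.5²/72 = 0.0471299
  stratum M: (380/2280)²·6.1²/55 = 0.0187929
  stratum L: (1020/2280)²·9.7²/24 = 0.784626
V_st = 0.926209
V_srs = s²/n = 243.9/250 = 0.9756
deff = V_st / V_srs = 0.926209/0.9756 = 0.9494

deff ≈ 0.949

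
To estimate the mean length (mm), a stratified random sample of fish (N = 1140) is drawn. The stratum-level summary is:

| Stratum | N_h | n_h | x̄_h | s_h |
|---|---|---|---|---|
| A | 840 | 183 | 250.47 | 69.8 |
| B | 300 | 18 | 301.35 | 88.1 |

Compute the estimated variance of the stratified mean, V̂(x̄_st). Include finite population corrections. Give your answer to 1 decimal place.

V̂(x̄_st) = Σ W_h² (1 − n_h/N_h) s_h²/n_h, with W_h = N_h/N and N = 1140:
  stratum A: (840/1140)²·(1 − 183/840)·69.8²/183 = 11.3056
  stratum B: (300/1140)²·(1 − 18/300)·88.1²/18 = 28.0698
V̂(x̄_st) = 39.3755

V̂(x̄_st) ≈ 39.4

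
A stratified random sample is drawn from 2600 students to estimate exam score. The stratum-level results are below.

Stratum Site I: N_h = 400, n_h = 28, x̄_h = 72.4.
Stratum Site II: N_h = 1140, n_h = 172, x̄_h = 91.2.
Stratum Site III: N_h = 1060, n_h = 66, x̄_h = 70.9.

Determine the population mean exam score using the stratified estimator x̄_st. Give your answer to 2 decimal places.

x̄_st ≈ 80.03

N = Σ N_h = 2600. Stratum weights W_h = N_h/N.
x̄_st = (400·72.4 + 1140·91.2 + 1060·70.9) / 2600 = 80.0315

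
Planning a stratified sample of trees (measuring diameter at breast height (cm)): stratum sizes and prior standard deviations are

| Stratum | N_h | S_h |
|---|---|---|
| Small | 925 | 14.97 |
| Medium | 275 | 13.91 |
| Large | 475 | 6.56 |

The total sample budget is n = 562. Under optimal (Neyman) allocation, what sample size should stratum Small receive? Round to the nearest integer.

374

Neyman allocation: n_h = n · N_h S_h / Σ N_i S_i, with n = 562.
  stratum Small: N_h·S_h = 925·14.97 = 13847.25
  stratum Medium: N_h·S_h = 275·13.91 = 3825.25
  stratum Large: N_h·S_h = 475·6.56 = 3116.00
Σ N_h S_h = 20788.50
n for stratum Small = 562·13847.25/20788.50 = 374.349 → 374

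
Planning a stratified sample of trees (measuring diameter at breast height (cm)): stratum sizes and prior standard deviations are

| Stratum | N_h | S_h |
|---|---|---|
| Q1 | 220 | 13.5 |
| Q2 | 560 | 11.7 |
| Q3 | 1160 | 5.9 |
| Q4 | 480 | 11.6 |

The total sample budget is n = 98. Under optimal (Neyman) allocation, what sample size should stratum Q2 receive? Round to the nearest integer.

29

Neyman allocation: n_h = n · N_h S_h / Σ N_i S_i, with n = 98.
  stratum Q1: N_h·S_h = 220·13.5 = 2970.00
  stratum Q2: N_h·S_h = 560·11.7 = 6552.00
  stratum Q3: N_h·S_h = 1160·5.9 = 6844.00
  stratum Q4: N_h·S_h = 480·11.6 = 5568.00
Σ N_h S_h = 21934.00
n for stratum Q2 = 98·6552.00/21934.00 = 29.274 → 29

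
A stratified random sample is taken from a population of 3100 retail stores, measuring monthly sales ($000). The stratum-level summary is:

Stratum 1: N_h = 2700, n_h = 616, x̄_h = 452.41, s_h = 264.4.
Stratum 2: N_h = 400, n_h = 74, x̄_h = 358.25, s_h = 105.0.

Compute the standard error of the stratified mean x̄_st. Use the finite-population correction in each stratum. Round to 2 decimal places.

V̂(x̄_st) = Σ W_h² (1 − n_h/N_h) s_h²/n_h, with W_h = N_h/N and N = 3100:
  stratum 1: (2700/3100)²·(1 − 616/2700)·264.4²/616 = 66.4478
  stratum 2: (400/3100)²·(1 − 74/400)·105.0²/74 = 2.02163
V̂(x̄_st) = 68.4694
SE(x̄_st) = √68.4694 = 8.27462

SE(x̄_st) ≈ 8.27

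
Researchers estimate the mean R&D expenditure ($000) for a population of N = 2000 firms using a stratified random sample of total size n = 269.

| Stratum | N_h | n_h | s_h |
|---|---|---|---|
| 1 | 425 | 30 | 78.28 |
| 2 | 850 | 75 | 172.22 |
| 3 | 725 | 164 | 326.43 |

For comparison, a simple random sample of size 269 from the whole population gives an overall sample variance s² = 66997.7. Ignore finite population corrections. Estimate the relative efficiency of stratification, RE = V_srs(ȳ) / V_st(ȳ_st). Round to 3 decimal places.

V̂(ȳ_st) = Σ W_h² s_h²/n_h, with W_h = N_h/N and N = 2000:
  stratum 1: (425/2000)²·78.28²/30 = 9.22355
  stratum 2: (850/2000)²·172.22²/75 = 71.4305
  stratum 3: (725/2000)²·326.43²/164 = 85.3792
V_st = 166.033
V_srs = s²/n = 66997.7/269 = 249.062
Relative efficiency = V_srs / V_st = 249.062/166.033 = 1.5001

RE ≈ 1.500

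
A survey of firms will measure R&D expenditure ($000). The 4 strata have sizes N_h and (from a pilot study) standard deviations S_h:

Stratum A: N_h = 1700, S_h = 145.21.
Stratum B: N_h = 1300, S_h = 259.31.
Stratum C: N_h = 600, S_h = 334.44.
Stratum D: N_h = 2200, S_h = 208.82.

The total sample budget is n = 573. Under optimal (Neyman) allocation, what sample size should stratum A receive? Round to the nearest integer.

Neyman allocation: n_h = n · N_h S_h / Σ N_i S_i, with n = 573.
  stratum A: N_h·S_h = 1700·145.21 = 246857.00
  stratum B: N_h·S_h = 1300·259.31 = 337103.00
  stratum C: N_h·S_h = 600·334.44 = 200664.00
  stratum D: N_h·S_h = 2200·208.82 = 459404.00
Σ N_h S_h = 1244028.00
n for stratum A = 573·246857.00/1244028.00 = 113.702 → 114

114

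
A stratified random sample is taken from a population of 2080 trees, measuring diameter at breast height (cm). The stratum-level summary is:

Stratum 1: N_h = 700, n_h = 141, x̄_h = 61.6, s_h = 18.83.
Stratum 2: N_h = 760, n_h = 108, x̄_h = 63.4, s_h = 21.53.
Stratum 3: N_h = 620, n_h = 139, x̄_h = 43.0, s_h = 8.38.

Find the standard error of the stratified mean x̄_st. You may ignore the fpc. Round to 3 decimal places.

SE(x̄_st) ≈ 0.950

V̂(x̄_st) = Σ W_h² s_h²/n_h, with W_h = N_h/N and N = 2080:
  stratum 1: (700/2080)²·18.83²/141 = 0.284807
  stratum 2: (760/2080)²·21.53²/108 = 0.573013
  stratum 3: (620/2080)²·8.38²/139 = 0.044888
V̂(x̄_st) = 0.902709
SE(x̄_st) = √0.902709 = 0.95011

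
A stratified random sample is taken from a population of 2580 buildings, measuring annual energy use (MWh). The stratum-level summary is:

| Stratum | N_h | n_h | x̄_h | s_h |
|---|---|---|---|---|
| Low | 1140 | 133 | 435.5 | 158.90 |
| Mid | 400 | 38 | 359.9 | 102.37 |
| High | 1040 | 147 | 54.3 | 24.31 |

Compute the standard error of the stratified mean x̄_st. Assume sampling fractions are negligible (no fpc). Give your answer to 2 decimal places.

V̂(x̄_st) = Σ W_h² s_h²/n_h, with W_h = N_h/N and N = 2580:
  stratum Low: (1140/2580)²·158.90²/133 = 37.0652
  stratum Mid: (400/2580)²·102.37²/38 = 6.62891
  stratum High: (1040/2580)²·24.31²/147 = 0.653251
V̂(x̄_st) = 44.3474
SE(x̄_st) = √44.3474 = 6.65938

SE(x̄_st) ≈ 6.66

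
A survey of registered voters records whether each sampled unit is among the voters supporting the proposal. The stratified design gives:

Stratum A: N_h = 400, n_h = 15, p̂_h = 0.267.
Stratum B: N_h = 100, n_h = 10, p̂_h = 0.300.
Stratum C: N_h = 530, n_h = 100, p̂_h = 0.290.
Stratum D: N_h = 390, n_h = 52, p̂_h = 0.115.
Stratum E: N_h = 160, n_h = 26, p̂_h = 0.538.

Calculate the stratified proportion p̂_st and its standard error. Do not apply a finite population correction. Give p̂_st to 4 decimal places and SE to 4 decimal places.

p̂_st ≈ 0.2667, SE ≈ 0.0380

N = 1580; stratum weights W_h = N_h/N.
p̂_st = Σ W_h p̂_h = (400·0.267 + 100·0.300 + 530·0.290 + 390·0.115 + 160·0.538)/1580 = 0.26673
V̂(p̂_st) = Σ W_h² p̂_h(1−p̂_h)/(n_h−1):
  stratum A: (400/1580)²·0.267·0.733/14 = 0.000895969
  stratum B: (100/1580)²·0.300·0.700/9 = 9.34679e-05
  stratum C: (530/1580)²·0.290·0.710/99 = 0.000234023
  stratum D: (390/1580)²·0.115·0.885/51 = 0.000121587
  stratum E: (160/1580)²·0.538·0.462/25 = 0.000101955
V̂(p̂_st) = 0.001447; SE = √V̂ = 0.0380395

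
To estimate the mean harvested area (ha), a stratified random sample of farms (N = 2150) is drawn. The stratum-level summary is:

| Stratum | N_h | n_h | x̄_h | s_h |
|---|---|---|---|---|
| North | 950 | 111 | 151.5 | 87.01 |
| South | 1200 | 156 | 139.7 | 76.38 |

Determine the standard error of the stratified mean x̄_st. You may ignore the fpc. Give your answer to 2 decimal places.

V̂(x̄_st) = Σ W_h² s_h²/n_h, with W_h = N_h/N and N = 2150:
  stratum North: (950/2150)²·87.01²/111 = 13.3164
  stratum South: (1200/2150)²·76.38²/156 = 11.6498
V̂(x̄_st) = 24.9662
SE(x̄_st) = √24.9662 = 4.99662

SE(x̄_st) ≈ 5.00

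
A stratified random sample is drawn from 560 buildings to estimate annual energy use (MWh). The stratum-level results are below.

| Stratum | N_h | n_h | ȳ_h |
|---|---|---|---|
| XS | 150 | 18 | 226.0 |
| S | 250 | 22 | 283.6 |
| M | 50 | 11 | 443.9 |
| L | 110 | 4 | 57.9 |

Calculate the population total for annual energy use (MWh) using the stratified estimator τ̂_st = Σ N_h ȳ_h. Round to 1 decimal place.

τ̂_st ≈ 133364.0

τ̂_st = Σ N_h ȳ_h = 150·226.0 + 250·283.6 + 50·443.9 + 110·57.9 = 133364.0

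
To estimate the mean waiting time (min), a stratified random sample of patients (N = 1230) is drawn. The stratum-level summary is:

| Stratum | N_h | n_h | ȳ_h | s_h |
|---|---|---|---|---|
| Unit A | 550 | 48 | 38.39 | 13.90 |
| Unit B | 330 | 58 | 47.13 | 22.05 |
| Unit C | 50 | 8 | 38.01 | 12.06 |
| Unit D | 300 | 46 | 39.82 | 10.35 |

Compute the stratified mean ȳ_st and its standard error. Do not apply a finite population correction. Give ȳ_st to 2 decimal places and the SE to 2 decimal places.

ȳ_st ≈ 41.07, SE ≈ 1.26

ȳ_st = Σ W_h ȳ_h = (550·38.39 + 330·47.13 + 50·38.01 + 300·39.82)/1230 = 41.06821
V̂(ȳ_st) = Σ W_h² s_h²/n_h, with W_h = N_h/N and N = 1230:
  stratum Unit A: (550/1230)²·13.90²/48 = 0.804829
  stratum Unit B: (330/1230)²·22.05²/58 = 0.603402
  stratum Unit C: (50/1230)²·12.06²/8 = 0.0300424
  stratum Unit D: (300/1230)²·10.35²/46 = 0.138534
V̂(ȳ_st) = 1.57681
SE(ȳ_st) = √1.57681 = 1.25571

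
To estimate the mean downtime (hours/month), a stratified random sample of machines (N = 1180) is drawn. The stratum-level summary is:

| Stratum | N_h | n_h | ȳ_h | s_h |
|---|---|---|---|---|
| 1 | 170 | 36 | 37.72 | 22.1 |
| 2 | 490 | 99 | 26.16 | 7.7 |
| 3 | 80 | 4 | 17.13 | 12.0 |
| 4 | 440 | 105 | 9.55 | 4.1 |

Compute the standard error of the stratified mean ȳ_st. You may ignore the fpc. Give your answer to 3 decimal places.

V̂(ȳ_st) = Σ W_h² s_h²/n_h, with W_h = N_h/N and N = 1180:
  stratum 1: (170/1180)²·22.1²/36 = 0.281589
  stratum 2: (490/1180)²·7.7²/99 = 0.10327
  stratum 3: (80/1180)²·12.0²/4 = 0.16547
  stratum 4: (440/1180)²·4.1²/105 = 0.0222597
V̂(ȳ_st) = 0.572589
SE(ȳ_st) = √0.572589 = 0.756696

SE(ȳ_st) ≈ 0.757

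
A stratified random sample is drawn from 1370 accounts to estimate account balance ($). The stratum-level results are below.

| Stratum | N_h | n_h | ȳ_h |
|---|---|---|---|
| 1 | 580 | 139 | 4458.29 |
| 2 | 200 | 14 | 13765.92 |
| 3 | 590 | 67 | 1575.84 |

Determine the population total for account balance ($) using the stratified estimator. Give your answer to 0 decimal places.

τ̂_st = Σ N_h ȳ_h = 580·4458.29 + 200·13765.92 + 590·1575.84 = 6268738

τ̂_st ≈ 6268738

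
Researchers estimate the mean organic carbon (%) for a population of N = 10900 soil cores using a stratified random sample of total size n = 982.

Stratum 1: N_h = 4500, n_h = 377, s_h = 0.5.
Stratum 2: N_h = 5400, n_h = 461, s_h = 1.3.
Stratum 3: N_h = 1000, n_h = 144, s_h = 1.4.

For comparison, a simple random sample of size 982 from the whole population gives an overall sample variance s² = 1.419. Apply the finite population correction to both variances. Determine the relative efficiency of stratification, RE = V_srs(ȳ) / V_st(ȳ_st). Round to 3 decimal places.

V̂(ȳ_st) = Σ W_h² (1 − n_h/N_h) s_h²/n_h, with W_h = N_h/N and N = 10900:
  stratum 1: (4500/10900)²·(1 − 377/4500)·0.5²/377 = 0.000103555
  stratum 2: (5400/10900)²·(1 − 461/5400)·1.3²/461 = 0.000822935
  stratum 3: (1000/10900)²·(1 − 144/1000)·1.4²/144 = 9.80651e-05
V_st = 0.00102456
V_srs = (1 − 982/10900)·1.419/982 = 0.00131483
Relative efficiency = V_srs / V_st = 0.00131483/0.00102456 = 1.2833

RE ≈ 1.283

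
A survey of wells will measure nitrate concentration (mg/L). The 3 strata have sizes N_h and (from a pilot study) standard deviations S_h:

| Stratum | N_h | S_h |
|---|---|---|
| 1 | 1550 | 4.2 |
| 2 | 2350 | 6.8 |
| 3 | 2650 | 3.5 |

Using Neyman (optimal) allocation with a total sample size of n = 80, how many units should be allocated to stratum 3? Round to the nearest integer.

Neyman allocation: n_h = n · N_h S_h / Σ N_i S_i, with n = 80.
  stratum 1: N_h·S_h = 1550·4.2 = 6510.00
  stratum 2: N_h·S_h = 2350·6.8 = 15980.00
  stratum 3: N_h·S_h = 2650·3.5 = 9275.00
Σ N_h S_h = 31765.00
n for stratum 3 = 80·9275.00/31765.00 = 23.359 → 23

23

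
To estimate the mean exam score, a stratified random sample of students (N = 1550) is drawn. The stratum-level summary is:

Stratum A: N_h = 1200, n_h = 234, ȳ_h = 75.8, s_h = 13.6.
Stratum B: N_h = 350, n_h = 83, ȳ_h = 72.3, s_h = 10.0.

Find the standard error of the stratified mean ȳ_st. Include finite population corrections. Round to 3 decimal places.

V̂(ȳ_st) = Σ W_h² (1 − n_h/N_h) s_h²/n_h, with W_h = N_h/N and N = 1550:
  stratum A: (1200/1550)²·(1 − 234/1200)·13.6²/234 = 0.381379
  stratum B: (350/1550)²·(1 − 83/350)·10.0²/83 = 0.0468638
V̂(ȳ_st) = 0.428243
SE(ȳ_st) = √0.428243 = 0.654403

SE(ȳ_st) ≈ 0.654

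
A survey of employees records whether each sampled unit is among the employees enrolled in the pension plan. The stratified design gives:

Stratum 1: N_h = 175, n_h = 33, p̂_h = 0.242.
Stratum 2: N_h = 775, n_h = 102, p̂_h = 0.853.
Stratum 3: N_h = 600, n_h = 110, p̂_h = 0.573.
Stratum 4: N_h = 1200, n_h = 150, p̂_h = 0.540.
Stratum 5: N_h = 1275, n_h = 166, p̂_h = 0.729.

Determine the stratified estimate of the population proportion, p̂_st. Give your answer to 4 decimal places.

p̂_st ≈ 0.6521

N = 4025; stratum weights W_h = N_h/N.
p̂_st = Σ W_h p̂_h = (175·0.242 + 775·0.853 + 600·0.573 + 1200·0.540 + 1275·0.729)/4025 = 0.65210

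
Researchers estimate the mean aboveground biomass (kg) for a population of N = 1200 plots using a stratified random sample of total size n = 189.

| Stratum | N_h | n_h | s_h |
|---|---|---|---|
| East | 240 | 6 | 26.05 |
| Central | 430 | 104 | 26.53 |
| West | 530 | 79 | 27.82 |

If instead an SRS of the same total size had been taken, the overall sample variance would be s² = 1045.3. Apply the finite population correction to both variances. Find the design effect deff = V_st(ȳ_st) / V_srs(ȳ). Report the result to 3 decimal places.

deff ≈ 1.437

V̂(ȳ_st) = Σ W_h² (1 − n_h/N_h) s_h²/n_h, with W_h = N_h/N and N = 1200:
  stratum East: (240/1200)²·(1 − 6/240)·26.05²/6 = 4.41092
  stratum Central: (430/1200)²·(1 − 104/430)·26.53²/104 = 0.658817
  stratum West: (530/1200)²·(1 − 79/530)·27.82²/79 = 1.62621
V_st = 6.69594
V_srs = (1 − 189/1200)·1045.3/189 = 4.6596
deff = V_st / V_srs = 6.69594/4.6596 = 1.4370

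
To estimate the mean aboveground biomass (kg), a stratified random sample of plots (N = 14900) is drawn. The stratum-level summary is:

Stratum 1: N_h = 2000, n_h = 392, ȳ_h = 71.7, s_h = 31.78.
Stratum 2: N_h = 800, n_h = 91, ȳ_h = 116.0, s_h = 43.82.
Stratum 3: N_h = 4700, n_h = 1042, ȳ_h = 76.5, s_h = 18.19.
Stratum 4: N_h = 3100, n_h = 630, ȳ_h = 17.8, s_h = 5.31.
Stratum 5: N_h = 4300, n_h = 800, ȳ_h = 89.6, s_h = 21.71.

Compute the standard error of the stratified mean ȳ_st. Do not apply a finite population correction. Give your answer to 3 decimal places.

SE(ȳ_st) ≈ 0.436

V̂(ȳ_st) = Σ W_h² s_h²/n_h, with W_h = N_h/N and N = 14900:
  stratum 1: (2000/14900)²·31.78²/392 = 0.0464204
  stratum 2: (800/14900)²·43.82²/91 = 0.060829
  stratum 3: (4700/14900)²·18.19²/1042 = 0.0315952
  stratum 4: (3100/14900)²·5.31²/630 = 0.00193731
  stratum 5: (4300/14900)²·21.71²/800 = 0.0490675
V̂(ȳ_st) = 0.189849
SE(ȳ_st) = √0.189849 = 0.435717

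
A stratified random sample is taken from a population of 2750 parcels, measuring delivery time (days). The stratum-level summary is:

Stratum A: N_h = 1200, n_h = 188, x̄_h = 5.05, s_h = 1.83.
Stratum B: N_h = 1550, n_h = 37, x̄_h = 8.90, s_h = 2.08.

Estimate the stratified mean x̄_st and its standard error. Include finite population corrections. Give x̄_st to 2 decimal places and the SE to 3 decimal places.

x̄_st = Σ W_h x̄_h = (1200·5.05 + 1550·8.90)/2750 = 7.22000
V̂(x̄_st) = Σ W_h² (1 − n_h/N_h) s_h²/n_h, with W_h = N_h/N and N = 2750:
  stratum A: (1200/2750)²·(1 − 188/1200)·1.83²/188 = 0.00286049
  stratum B: (1550/2750)²·(1 − 37/1550)·2.08²/37 = 0.0362602
V̂(x̄_st) = 0.0391207
SE(x̄_st) = √0.0391207 = 0.19779

x̄_st ≈ 7.22, SE ≈ 0.198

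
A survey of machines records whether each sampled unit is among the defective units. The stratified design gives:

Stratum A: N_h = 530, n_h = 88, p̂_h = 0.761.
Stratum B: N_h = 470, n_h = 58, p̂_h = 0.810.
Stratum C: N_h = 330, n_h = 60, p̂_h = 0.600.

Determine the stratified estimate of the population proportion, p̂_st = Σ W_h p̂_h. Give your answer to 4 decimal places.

N = 1330; stratum weights W_h = N_h/N.
p̂_st = Σ W_h p̂_h = (530·0.761 + 470·0.810 + 330·0.600)/1330 = 0.73837

p̂_st ≈ 0.7384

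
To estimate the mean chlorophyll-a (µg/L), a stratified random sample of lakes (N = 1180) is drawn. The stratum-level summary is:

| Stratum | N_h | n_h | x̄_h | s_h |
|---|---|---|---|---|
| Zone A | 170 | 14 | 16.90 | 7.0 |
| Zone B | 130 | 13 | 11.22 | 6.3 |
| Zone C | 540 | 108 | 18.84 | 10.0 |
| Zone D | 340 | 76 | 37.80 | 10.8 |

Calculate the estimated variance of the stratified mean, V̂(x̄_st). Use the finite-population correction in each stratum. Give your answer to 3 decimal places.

V̂(x̄_st) = Σ W_h² (1 − n_h/N_h) s_h²/n_h, with W_h = N_h/N and N = 1180:
  stratum Zone A: (170/1180)²·(1 − 14/170)·7.0²/14 = 0.0666619
  stratum Zone B: (130/1180)²·(1 − 13/130)·6.3²/13 = 0.0333505
  stratum Zone C: (540/1180)²·(1 − 108/540)·10.0²/108 = 0.155128
  stratum Zone D: (340/1180)²·(1 − 76/340)·10.8²/76 = 0.0989356
V̂(x̄_st) = 0.354076

V̂(x̄_st) ≈ 0.354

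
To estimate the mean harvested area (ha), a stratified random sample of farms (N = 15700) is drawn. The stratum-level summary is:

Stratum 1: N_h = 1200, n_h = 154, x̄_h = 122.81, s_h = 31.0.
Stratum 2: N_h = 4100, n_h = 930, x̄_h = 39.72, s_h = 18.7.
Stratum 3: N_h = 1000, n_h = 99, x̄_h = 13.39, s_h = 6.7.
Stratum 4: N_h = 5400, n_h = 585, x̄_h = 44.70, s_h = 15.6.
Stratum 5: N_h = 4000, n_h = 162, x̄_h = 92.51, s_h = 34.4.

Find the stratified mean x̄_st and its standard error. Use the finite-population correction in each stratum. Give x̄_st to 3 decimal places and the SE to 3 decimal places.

x̄_st ≈ 59.556, SE ≈ 0.743

x̄_st = Σ W_h x̄_h = (1200·122.81 + 4100·39.72 + 1000·13.39 + 5400·44.70 + 4000·92.51)/15700 = 59.55631
V̂(x̄_st) = Σ W_h² (1 − n_h/N_h) s_h²/n_h, with W_h = N_h/N and N = 15700:
  stratum 1: (1200/15700)²·(1 − 154/1200)·31.0²/154 = 0.0317772
  stratum 2: (4100/15700)²·(1 − 930/4100)·18.7²/930 = 0.0198264
  stratum 3: (1000/15700)²·(1 − 99/1000)·6.7²/99 = 0.00165745
  stratum 4: (5400/15700)²·(1 − 585/5400)·15.6²/585 = 0.0438818
  stratum 5: (4000/15700)²·(1 − 162/4000)·34.4²/162 = 0.454954
V̂(x̄_st) = 0.552097
SE(x̄_st) = √0.552097 = 0.743032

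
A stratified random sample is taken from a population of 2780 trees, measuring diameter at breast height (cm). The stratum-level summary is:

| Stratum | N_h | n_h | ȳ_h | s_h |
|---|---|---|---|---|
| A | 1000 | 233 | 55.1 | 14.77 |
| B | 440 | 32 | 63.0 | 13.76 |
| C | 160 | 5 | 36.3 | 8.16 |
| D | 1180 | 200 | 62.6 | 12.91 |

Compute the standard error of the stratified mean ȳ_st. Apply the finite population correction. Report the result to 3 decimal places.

SE(ȳ_st) ≈ 0.631

V̂(ȳ_st) = Σ W_h² (1 − n_h/N_h) s_h²/n_h, with W_h = N_h/N and N = 2780:
  stratum A: (1000/2780)²·(1 − 233/1000)·14.77²/233 = 0.0929204
  stratum B: (440/2780)²·(1 − 32/440)·13.76²/32 = 0.137439
  stratum C: (160/2780)²·(1 − 5/160)·8.16²/5 = 0.0427339
  stratum D: (1180/2780)²·(1 − 200/1180)·12.91²/200 = 0.124693
V̂(ȳ_st) = 0.397786
SE(ȳ_st) = √0.397786 = 0.630703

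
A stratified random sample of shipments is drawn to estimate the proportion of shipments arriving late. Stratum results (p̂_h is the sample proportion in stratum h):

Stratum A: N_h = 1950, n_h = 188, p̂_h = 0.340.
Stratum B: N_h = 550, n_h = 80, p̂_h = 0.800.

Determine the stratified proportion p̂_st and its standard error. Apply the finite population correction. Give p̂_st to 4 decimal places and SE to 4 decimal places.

N = 2500; stratum weights W_h = N_h/N.
p̂_st = Σ W_h p̂_h = (1950·0.340 + 550·0.800)/2500 = 0.44120
V̂(p̂_st) = Σ W_h² (1 − n_h/N_h) p̂_h(1−p̂_h)/(n_h−1):
  stratum A: (1950/2500)²·(1 − 188/1950)·0.340·0.660/187 = 0.000659693
  stratum B: (550/2500)²·(1 − 80/550)·0.800·0.200/79 = 8.37671e-05
V̂(p̂_st) = 0.00074346; SE = √V̂ = 0.0272665

p̂_st ≈ 0.4412, SE ≈ 0.0273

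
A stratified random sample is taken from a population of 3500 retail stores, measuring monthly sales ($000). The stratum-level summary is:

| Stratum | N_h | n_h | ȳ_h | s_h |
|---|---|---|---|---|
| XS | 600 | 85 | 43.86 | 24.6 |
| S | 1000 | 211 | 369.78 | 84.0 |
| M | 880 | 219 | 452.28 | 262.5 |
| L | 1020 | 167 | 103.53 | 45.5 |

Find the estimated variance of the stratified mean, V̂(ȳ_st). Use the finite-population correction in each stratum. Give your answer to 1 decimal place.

V̂(ȳ_st) = Σ W_h² (1 − n_h/N_h) s_h²/n_h, with W_h = N_h/N and N = 3500:
  stratum XS: (600/3500)²·(1 − 85/600)·24.6²/85 = 0.179586
  stratum S: (1000/3500)²·(1 − 211/1000)·84.0²/211 = 2.15386
  stratum M: (880/3500)²·(1 − 219/880)·262.5²/219 = 14.9404
  stratum L: (1020/3500)²·(1 − 167/1020)·45.5²/167 = 0.88048
V̂(ȳ_st) = 18.1543

V̂(ȳ_st) ≈ 18.2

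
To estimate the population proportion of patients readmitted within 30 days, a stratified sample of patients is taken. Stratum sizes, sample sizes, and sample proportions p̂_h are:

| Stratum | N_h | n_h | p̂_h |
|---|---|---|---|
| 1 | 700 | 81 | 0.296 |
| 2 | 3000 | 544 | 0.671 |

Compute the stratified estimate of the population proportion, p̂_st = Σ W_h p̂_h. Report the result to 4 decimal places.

p̂_st ≈ 0.6001

N = 3700; stratum weights W_h = N_h/N.
p̂_st = Σ W_h p̂_h = (700·0.296 + 3000·0.671)/3700 = 0.60005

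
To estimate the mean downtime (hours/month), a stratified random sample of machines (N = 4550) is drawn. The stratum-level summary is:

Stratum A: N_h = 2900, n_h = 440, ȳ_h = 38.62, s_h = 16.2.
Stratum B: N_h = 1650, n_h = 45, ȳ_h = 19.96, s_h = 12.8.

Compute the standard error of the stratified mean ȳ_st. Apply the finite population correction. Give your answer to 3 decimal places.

SE(ȳ_st) ≈ 0.819

V̂(ȳ_st) = Σ W_h² (1 − n_h/N_h) s_h²/n_h, with W_h = N_h/N and N = 4550:
  stratum A: (2900/4550)²·(1 − 440/2900)·16.2²/440 = 0.205536
  stratum B: (1650/4550)²·(1 − 45/1650)·12.8²/45 = 0.46574
V̂(ȳ_st) = 0.671276
SE(ȳ_st) = √0.671276 = 0.819314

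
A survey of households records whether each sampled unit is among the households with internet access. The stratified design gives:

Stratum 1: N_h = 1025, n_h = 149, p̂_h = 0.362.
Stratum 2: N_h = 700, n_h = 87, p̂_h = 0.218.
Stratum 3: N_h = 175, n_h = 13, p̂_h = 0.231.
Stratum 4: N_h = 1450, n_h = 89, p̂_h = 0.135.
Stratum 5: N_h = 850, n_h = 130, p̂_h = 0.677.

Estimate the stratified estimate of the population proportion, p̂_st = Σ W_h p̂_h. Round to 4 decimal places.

p̂_st ≈ 0.3179

N = 4200; stratum weights W_h = N_h/N.
p̂_st = Σ W_h p̂_h = (1025·0.362 + 700·0.218 + 175·0.231 + 1450·0.135 + 850·0.677)/4200 = 0.31792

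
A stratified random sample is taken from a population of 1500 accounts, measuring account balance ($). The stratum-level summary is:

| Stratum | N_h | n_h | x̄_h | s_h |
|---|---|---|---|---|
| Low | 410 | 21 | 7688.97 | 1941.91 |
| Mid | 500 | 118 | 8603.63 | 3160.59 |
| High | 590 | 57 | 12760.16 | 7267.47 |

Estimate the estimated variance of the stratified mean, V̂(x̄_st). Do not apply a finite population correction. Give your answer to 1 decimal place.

V̂(x̄_st) ≈ 166177.3

V̂(x̄_st) = Σ W_h² s_h²/n_h, with W_h = N_h/N and N = 1500:
  stratum Low: (410/1500)²·1941.91²/21 = 13416
  stratum Mid: (500/1500)²·3160.59²/118 = 9406.15
  stratum High: (590/1500)²·7267.47²/57 = 143355
V̂(x̄_st) = 166177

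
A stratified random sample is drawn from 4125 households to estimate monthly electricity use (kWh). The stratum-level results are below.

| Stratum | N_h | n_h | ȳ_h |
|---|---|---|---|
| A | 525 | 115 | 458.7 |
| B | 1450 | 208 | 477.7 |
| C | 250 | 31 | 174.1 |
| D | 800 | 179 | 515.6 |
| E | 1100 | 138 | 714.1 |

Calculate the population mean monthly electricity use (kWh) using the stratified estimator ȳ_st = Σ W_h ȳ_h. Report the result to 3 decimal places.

N = Σ N_h = 4125. Stratum weights W_h = N_h/N.
ȳ_st = (525·458.7 + 1450·477.7 + 250·174.1 + 800·515.6 + 1100·714.1) / 4125 = 527.27212

ȳ_st ≈ 527.272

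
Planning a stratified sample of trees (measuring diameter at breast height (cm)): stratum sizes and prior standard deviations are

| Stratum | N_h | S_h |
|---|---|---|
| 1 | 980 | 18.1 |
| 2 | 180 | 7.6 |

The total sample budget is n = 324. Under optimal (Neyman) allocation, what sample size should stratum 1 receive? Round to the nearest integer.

301

Neyman allocation: n_h = n · N_h S_h / Σ N_i S_i, with n = 324.
  stratum 1: N_h·S_h = 980·18.1 = 17738.00
  stratum 2: N_h·S_h = 180·7.6 = 1368.00
Σ N_h S_h = 19106.00
n for stratum 1 = 324·17738.00/19106.00 = 300.801 → 301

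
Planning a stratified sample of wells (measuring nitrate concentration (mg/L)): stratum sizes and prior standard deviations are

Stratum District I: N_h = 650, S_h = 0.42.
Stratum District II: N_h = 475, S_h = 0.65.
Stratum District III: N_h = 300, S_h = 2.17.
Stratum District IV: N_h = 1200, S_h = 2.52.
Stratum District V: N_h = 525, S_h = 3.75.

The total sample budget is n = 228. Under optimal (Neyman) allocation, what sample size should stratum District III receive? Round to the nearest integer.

24

Neyman allocation: n_h = n · N_h S_h / Σ N_i S_i, with n = 228.
  stratum District I: N_h·S_h = 650·0.42 = 273.00
  stratum District II: N_h·S_h = 475·0.65 = 308.75
  stratum District III: N_h·S_h = 300·2.17 = 651.00
  stratum District IV: N_h·S_h = 1200·2.52 = 3024.00
  stratum District V: N_h·S_h = 525·3.75 = 1968.75
Σ N_h S_h = 6225.50
n for stratum District III = 228·651.00/6225.50 = 23.842 → 24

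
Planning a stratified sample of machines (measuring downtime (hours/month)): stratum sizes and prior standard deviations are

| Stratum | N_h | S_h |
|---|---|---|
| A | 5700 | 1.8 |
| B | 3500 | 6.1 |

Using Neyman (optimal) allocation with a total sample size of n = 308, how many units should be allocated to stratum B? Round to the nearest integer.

208

Neyman allocation: n_h = n · N_h S_h / Σ N_i S_i, with n = 308.
  stratum A: N_h·S_h = 5700·1.8 = 10260.00
  stratum B: N_h·S_h = 3500·6.1 = 21350.00
Σ N_h S_h = 31610.00
n for stratum B = 308·21350.00/31610.00 = 208.029 → 208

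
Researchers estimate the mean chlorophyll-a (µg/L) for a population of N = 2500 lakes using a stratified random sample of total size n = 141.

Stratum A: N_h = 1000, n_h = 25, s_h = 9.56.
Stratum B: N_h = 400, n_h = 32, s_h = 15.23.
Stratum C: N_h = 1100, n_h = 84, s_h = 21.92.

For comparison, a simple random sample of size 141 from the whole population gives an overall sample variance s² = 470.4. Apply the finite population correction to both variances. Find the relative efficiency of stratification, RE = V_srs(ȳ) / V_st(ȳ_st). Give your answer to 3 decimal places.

RE ≈ 1.785

V̂(ȳ_st) = Σ W_h² (1 − n_h/N_h) s_h²/n_h, with W_h = N_h/N and N = 2500:
  stratum A: (1000/2500)²·(1 − 25/1000)·9.56²/25 = 0.570296
  stratum B: (400/2500)²·(1 − 32/400)·15.23²/32 = 0.170717
  stratum C: (1100/2500)²·(1 − 84/1100)·21.92²/84 = 1.02284
V_st = 1.76385
V_srs = (1 − 141/2500)·470.4/141 = 3.14801
Relative efficiency = V_srs / V_st = 3.14801/1.76385 = 1.7847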